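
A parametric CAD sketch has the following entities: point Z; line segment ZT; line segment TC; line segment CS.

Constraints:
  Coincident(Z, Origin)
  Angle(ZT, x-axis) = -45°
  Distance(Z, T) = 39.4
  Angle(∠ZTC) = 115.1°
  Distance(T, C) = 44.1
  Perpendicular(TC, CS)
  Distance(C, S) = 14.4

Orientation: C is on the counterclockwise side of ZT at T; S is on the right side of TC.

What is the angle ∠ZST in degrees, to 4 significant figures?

21.39°

∠ZTC = 115.1°, so TC runs at -45.0° + (180° − 115.1°) = 19.90° from the x-axis; with |TC| = 44.1, C = T + 44.1·(cos 19.90°, sin 19.90°) = (69.33, -12.85). The perpendicularity gives CS at right angles to TC; with |CS| = 14.4 on the right of TC, S = C + 14.4·(0.3404, -0.9403) = (74.23, -26.39). Then cos ∠ZST = SZ·ST / (|SZ||ST|), giving 21.39°.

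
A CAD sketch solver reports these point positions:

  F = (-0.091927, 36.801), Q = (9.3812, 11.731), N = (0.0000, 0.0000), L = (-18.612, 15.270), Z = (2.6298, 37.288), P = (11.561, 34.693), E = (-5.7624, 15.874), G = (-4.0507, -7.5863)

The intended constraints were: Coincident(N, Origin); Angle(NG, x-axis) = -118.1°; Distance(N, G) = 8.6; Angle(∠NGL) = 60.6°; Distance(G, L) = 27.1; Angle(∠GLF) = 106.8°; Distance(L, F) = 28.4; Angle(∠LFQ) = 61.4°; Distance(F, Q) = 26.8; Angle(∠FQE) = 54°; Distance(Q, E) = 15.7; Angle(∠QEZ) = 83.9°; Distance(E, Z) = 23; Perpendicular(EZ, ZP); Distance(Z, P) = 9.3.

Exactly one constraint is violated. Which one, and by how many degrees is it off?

Perpendicular(EZ, ZP) — off by 5.20°.

N = (0.00, 0.00) ✓; NG at -118.1° ✓; |NG| = 8.600 ✓; ∠NGL = 60.60° ✓; |GL| = 27.10 ✓; ∠GLF = 106.8° ✓; |LF| = 28.40 ✓; ∠LFQ = 61.40° ✓; |FQ| = 26.80 ✓; ∠FQE = 54.00° ✓; |QE| = 15.70 ✓; ∠QEZ = 83.90° ✓; |EZ| = 23.00 ✓; ∠(EZ, ZP) = 84.80° ✗; |ZP| = 9.301 ✓.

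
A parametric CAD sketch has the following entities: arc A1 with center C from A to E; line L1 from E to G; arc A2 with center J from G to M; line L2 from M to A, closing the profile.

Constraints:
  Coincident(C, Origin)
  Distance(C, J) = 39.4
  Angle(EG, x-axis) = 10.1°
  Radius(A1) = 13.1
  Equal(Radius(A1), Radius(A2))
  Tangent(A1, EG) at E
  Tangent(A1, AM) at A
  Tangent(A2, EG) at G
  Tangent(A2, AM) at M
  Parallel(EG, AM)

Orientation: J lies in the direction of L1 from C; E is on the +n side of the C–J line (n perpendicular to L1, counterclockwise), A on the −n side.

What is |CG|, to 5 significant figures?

41.521

Tangency of A1 to both parallel lines with radius 13.1 puts E and A at C ± 13.1·n: E = (-2.2973, 12.897), A = (2.2973, -12.897). Equal radii place G and M the same way about J: G = J + 13.1·n = (36.492, 19.806), M = J − 13.1·n = (41.087, -5.9875). Then |CG| = |G − C| = 41.521.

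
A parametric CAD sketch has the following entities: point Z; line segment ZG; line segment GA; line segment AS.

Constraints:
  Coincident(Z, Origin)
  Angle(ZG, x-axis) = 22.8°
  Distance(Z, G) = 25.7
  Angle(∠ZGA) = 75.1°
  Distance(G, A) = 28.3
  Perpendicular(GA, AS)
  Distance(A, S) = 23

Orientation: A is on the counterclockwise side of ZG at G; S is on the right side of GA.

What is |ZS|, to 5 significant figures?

52.524

Z is at the origin; ZG runs at 22.8° with length 25.7, so G = 25.7·(cos 22.8°, sin 22.8°) = (23.692, 9.9592). ∠ZGA = 75.1°, so GA runs at 22.8° + (180° − 75.1°) = 127.70° from the x-axis; with |GA| = 28.3, A = G + 28.3·(cos 127.70°, sin 127.70°) = (6.3857, 32.351). The perpendicularity gives AS at right angles to GA; with |AS| = 23.0 on the right of GA, S = A + 23.0·(0.79122, 0.61153) = (24.584, 46.416). Then |ZS| = |S − Z| = 52.524.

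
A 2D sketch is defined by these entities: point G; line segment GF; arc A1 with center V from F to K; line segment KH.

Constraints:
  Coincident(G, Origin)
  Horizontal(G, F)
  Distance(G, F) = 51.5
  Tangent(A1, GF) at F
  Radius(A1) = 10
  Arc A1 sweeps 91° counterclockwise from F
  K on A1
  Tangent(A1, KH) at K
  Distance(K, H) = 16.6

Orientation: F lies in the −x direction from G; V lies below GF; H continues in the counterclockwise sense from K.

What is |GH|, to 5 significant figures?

66.808

G is at the origin; G and F share the same y with |GF| = 51.5 and F on the −x side, so F = (-51.500, 0.0000). A1 meets GF tangentially, so VF is at right angles to GF, so V = F + (0, -10) = (-51.500, -10.000). On A1, F sits at bearing 90° from V; a 91° counterclockwise sweep puts K at bearing 181°, so K = V + 10.0·(cos 181°, sin 181°) = (-61.498, -10.175). Since A1 is tangent to KH there, VK ⟂ KH, so KH runs along (−sin 181°, cos 181°); with |KH| = 16.6, H = (-61.209, -26.772). Then |GH| = |H − G| = 66.808.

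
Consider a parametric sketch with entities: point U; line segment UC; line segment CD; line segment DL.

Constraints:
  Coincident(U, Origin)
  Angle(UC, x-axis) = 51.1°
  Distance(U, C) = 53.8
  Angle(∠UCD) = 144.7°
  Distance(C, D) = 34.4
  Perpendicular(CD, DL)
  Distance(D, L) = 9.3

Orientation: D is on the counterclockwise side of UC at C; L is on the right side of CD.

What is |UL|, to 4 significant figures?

88.11

U is at the origin; UC runs at 51.1° with length 53.8, so C = 53.8·(cos 51.1°, sin 51.1°) = (33.78, 41.87). ∠UCD = 144.7°, so CD runs at 51.1° + (180° − 144.7°) = 86.40° from the x-axis; with |CD| = 34.4, D = C + 34.4·(cos 86.40°, sin 86.40°) = (35.94, 76.20). CD ⟂ DL; with |DL| = 9.3 on the right of CD, L = D + 9.3·(0.9980, -0.06279) = (45.23, 75.62). Then |UL| = |L − U| = 88.11.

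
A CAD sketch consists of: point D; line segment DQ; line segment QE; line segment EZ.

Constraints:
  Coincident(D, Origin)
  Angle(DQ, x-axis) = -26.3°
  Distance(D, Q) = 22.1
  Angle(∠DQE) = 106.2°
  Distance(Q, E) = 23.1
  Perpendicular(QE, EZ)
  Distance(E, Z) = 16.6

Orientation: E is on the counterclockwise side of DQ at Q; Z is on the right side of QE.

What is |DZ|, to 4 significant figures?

47.82

D is at the origin; DQ runs at -26.3° with length 22.1, so Q = 22.1·(cos -26.3°, sin -26.3°) = (19.81, -9.792). ∠DQE = 106.2°, so QE runs at -26.3° + (180° − 106.2°) = 47.50° from the x-axis; with |QE| = 23.1, E = Q + 23.1·(cos 47.50°, sin 47.50°) = (35.42, 7.239). QE is perpendicular to EZ; with |EZ| = 16.6 on the right of QE, Z = E + 16.6·(0.7373, -0.6756) = (47.66, -3.976). Then |DZ| = |Z − D| = 47.82.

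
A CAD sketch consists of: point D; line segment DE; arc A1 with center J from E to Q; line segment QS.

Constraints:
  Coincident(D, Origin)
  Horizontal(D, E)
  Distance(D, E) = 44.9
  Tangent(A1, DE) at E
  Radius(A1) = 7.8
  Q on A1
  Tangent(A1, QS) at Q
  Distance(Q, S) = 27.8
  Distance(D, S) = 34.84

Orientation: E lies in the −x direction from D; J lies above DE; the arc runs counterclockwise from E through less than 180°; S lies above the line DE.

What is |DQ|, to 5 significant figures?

38.609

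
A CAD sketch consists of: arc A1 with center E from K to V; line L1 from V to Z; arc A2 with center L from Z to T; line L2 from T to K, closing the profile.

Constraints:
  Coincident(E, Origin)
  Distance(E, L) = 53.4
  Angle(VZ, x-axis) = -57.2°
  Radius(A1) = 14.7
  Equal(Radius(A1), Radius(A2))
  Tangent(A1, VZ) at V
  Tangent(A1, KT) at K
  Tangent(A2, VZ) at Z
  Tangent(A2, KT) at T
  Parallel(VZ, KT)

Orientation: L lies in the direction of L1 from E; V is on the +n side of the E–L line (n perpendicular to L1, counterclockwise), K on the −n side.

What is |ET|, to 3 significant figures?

55.4

The slot axis is L1's direction at -57.2°, so u = (cos -57.2°, sin -57.2°) = (0.542, -0.841) and n = (−sin -57.2°, cos -57.2°) = (0.841, 0.542). E is at the origin and L lies 53.4 along u from E, so L = 53.4·u = (28.9, -44.9). Tangency of A1 to both parallel lines with radius 14.7 puts V and K at E ± 14.7·n: V = (12.4, 7.96), K = (-12.4, -7.96). Equal radii place Z and T the same way about L: Z = L + 14.7·n = (41.3, -36.9), T = L − 14.7·n = (16.6, -52.8). Then |ET| = |T − E| = 55.4.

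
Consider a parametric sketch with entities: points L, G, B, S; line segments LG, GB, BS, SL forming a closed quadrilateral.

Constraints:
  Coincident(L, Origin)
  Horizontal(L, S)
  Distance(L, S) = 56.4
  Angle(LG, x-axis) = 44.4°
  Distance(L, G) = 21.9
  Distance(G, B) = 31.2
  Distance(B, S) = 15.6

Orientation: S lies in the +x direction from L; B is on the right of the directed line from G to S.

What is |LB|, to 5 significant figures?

41.146

L is at the origin; LS is horizontal with |LS| = 56.4 and S in +x, so S = (56.4, 0). LG runs at 44.4° with |LG| = 21.9, so G = (15.647, 15.323). B is determined by |GB| = 31.2 and |BS| = 15.6 together: it lies at the intersection of circle(G, 31.2) and circle(S, 15.6). With |GS| = 43.538, the foot of the radical line on GS is 30.154 from G and the perpendicular offset is √(31.2² − 30.154²) = 8.0128. Taking the right-of-GS solution: B = (41.051, -2.7896).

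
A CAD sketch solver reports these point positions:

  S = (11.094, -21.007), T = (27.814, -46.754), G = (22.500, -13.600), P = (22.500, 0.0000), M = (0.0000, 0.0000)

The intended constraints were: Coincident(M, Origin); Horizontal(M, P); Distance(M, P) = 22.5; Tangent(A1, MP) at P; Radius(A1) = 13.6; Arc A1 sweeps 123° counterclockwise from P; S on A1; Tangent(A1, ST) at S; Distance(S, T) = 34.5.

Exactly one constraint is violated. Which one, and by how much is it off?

Distance(S, T) = 34.5 — off by 3.80.

M = (0.00, 0.00) ✓; M.y = 0.00, P.y = 0.00 ✓; |MP| = 22.50 ✓; ∠(GP, PM) = 90.00° ✓; |GP| = 13.60 ✓; bearing(G→S) − bearing(G→P) = 123.0° ✓; |GS| = 13.60 ✓; ∠(GS, ST) = 90.00° ✓; |ST| = 30.70 ✗.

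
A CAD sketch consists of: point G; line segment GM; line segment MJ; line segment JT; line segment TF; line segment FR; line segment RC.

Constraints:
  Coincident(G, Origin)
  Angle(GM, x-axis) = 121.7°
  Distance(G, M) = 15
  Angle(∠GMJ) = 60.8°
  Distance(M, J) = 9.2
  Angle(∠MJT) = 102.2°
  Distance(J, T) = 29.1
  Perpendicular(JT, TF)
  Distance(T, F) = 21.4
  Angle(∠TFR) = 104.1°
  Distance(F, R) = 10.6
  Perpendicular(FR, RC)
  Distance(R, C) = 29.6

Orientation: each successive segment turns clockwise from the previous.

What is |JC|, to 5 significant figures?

12.533

∠TFR = 104.1° gives FR at 118.80° from the x-axis; with |FR| = 10.6, R = (-17.113, -11.126). FR is perpendicular to RC, so RC runs at 28.800°; with |RC| = 29.6, C = (8.8261, 3.1343). Then |JC| = |C − J| = 12.533.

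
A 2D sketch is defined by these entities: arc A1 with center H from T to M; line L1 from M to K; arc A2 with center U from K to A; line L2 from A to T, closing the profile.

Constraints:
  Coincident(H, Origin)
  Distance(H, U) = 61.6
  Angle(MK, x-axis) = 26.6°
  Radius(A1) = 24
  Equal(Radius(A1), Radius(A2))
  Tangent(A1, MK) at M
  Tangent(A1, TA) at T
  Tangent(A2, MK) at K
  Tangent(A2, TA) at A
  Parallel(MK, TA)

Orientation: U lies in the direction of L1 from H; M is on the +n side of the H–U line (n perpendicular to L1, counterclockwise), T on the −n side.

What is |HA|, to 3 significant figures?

66.1

Tangency of A1 to both parallel lines with radius 24.0 puts M and T at H ± 24.0·n: M = (-10.7, 21.5), T = (10.7, -21.5). Equal radii place K and A the same way about U: K = U + 24.0·n = (44.3, 49.0), A = U − 24.0·n = (65.8, 6.12). Then |HA| = |A − H| = 66.1.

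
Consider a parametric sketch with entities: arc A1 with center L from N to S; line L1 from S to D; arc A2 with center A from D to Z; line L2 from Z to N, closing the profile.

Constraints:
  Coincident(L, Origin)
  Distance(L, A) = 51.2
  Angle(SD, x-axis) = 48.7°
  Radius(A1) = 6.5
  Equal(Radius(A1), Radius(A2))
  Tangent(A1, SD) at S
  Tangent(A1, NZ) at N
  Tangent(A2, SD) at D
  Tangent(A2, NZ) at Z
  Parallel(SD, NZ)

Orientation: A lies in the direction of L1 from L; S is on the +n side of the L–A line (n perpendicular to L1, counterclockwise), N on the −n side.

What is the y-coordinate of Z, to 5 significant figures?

34.175

The slot axis is L1's direction at 48.7°, so u = (cos 48.7°, sin 48.7°) = (0.66000, 0.75126) and n = (−sin 48.7°, cos 48.7°) = (-0.75126, 0.66000). L is at the origin and A lies 51.2 along u from L, so A = 51.2·u = (33.792, 38.465). Tangency of A1 to both parallel lines with radius 6.5 puts S and N at L ± 6.5·n: S = (-4.8832, 4.2900), N = (4.8832, -4.2900). Equal radii place D and Z the same way about A: D = A + 6.5·n = (28.909, 42.755), Z = A − 6.5·n = (38.675, 34.175). So Z.y = 34.175.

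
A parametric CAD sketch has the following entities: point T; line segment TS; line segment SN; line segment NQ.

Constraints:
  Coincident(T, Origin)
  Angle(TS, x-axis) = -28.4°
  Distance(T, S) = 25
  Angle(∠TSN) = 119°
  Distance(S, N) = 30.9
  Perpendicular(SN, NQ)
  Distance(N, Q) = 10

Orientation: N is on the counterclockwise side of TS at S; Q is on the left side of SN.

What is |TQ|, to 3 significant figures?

44.6

∠TSN = 119.0°, so SN runs at -28.4° + (180° − 119.0°) = 32.6° from the x-axis; with |SN| = 30.9, N = S + 30.9·(cos 32.6°, sin 32.6°) = (48.0, 4.76). SN ⟂ NQ; with |NQ| = 10.0 on the left of SN, Q = N + 10.0·(-0.539, 0.842) = (42.6, 13.2). Then |TQ| = |Q − T| = 44.6.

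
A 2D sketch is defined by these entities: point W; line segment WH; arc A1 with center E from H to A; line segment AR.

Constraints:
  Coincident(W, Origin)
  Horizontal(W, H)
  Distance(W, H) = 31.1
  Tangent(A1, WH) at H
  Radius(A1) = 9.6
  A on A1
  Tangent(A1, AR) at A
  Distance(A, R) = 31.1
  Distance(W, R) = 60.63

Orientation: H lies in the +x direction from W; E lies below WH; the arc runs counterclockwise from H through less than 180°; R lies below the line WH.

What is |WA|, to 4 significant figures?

29.70

W is at the origin; W and H share the same y with |WH| = 31.1 and H on the +x side, so H = (31.10, 0.000). A1 meets WH tangentially, so EH is at right angles to WH, so E = H + (0, -9.6) = (31.10, -9.600). Since EA ⟂ AR (tangency), |ER| = √(9.6² + 31.1²) = 32.55 regardless of where A sits on A1. So R lies on both circle(W, 60.63) and circle(E, 32.55); the below-WH intersection is R = (47.45, -37.74). A is the foot of the tangent from R: A = (24.59, -16.66).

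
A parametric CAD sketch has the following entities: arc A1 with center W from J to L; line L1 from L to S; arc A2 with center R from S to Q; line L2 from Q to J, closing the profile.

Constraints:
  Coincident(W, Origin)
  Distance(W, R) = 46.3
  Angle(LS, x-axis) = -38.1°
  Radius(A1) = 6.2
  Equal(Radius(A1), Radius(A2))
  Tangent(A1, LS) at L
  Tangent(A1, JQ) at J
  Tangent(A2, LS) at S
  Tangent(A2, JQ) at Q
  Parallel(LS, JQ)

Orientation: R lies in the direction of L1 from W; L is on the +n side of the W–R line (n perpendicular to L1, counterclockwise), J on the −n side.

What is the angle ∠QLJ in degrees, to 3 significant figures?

75.0°

The slot axis is L1's direction at -38.1°, so u = (cos -38.1°, sin -38.1°) = (0.787, -0.617) and n = (−sin -38.1°, cos -38.1°) = (0.617, 0.787). W is at the origin and R lies 46.3 along u from W, so R = 46.3·u = (36.4, -28.6). Tangency of A1 to both parallel lines with radius 6.2 puts L and J at W ± 6.2·n: L = (3.83, 4.88), J = (-3.83, -4.88). Equal radii place S and Q the same way about R: S = R + 6.2·n = (40.3, -23.7), Q = R − 6.2·n = (32.6, -33.4). Then cos ∠QLJ = LQ·LJ / (|LQ||LJ|), giving 75.0°.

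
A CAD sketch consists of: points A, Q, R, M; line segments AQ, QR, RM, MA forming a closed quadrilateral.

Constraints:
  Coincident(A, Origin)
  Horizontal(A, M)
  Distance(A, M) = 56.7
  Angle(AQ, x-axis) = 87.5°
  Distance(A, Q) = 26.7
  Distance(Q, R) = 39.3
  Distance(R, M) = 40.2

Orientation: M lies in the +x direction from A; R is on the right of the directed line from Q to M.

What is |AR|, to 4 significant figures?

19.73

A is at the origin; AM is horizontal with |AM| = 56.7 and M in +x, so M = (56.7, 0). AQ runs at 87.5° with |AQ| = 26.7, so Q = (1.165, 26.67). R is determined by |QR| = 39.3 and |RM| = 40.2 together: it lies at the intersection of circle(Q, 39.3) and circle(M, 40.2). With |QM| = 61.61, the foot of the radical line on QM is 30.22 from Q and the perpendicular offset is √(39.3² − 30.22²) = 25.12. Taking the right-of-QM solution: R = (17.53, -9.054).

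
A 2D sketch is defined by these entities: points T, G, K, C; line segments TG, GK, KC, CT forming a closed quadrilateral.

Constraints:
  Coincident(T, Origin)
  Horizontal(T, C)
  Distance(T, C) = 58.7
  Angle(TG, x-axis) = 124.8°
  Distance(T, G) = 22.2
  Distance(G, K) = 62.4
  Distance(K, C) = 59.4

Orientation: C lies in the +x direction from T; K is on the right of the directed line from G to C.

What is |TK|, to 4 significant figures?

40.73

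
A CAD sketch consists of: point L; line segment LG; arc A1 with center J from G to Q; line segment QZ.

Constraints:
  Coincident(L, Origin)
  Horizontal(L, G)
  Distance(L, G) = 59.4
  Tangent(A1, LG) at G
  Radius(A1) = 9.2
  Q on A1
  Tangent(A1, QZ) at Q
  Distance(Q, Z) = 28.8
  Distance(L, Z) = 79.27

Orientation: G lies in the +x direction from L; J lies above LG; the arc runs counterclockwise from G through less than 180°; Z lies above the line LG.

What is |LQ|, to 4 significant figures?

69.16

Checks: |JQ| = 9.200 ✓; ∠(JQ, QZ) = 90.00° ✓; |QZ| = 28.80 ✓; |LZ| = 79.27 ✓.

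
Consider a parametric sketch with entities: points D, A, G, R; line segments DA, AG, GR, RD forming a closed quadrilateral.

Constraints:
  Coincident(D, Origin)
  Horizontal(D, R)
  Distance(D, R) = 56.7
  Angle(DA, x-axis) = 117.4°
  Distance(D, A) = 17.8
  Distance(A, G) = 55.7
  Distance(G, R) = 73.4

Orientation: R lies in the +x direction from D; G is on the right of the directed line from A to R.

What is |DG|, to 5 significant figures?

40.113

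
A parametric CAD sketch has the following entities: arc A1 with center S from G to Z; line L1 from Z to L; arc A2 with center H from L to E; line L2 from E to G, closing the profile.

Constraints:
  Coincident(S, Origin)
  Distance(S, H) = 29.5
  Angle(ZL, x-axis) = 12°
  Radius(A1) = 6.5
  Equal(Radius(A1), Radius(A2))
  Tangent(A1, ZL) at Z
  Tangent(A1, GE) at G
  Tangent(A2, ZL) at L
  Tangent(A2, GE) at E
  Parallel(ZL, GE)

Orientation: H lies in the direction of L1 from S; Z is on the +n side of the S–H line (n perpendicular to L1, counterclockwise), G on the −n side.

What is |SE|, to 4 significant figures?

30.21

Tangency of A1 to both parallel lines with radius 6.5 puts Z and G at S ± 6.5·n: Z = (-1.351, 6.358), G = (1.351, -6.358). Equal radii place L and E the same way about H: L = H + 6.5·n = (27.50, 12.49), E = H − 6.5·n = (30.21, -0.2246). Then |SE| = |E − S| = 30.21.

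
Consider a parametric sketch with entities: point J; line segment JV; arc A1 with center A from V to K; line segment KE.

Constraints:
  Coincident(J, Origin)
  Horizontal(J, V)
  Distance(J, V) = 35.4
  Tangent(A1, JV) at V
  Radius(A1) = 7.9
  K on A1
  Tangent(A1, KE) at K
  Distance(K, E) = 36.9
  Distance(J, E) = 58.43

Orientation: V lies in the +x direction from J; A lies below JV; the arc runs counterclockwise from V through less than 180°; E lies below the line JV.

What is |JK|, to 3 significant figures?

29.4

Checks: |AK| = 7.900 ✓; ∠(AK, KE) = 90.00° ✓; |KE| = 36.90 ✓; |JE| = 58.43 ✓.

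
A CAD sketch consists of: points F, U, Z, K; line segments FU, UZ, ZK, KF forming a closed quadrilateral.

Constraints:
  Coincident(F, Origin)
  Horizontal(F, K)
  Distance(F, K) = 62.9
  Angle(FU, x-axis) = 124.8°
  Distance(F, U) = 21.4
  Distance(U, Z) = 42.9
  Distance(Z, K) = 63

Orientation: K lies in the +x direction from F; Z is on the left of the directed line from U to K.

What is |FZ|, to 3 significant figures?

50.1

F is at the origin; F and K share the same y with |FK| = 62.9 and K in +x, so K = (62.9, 0). FU runs at 124.8° with |FU| = 21.4, so U = (-12.2, 17.6). Z is determined by |UZ| = 42.9 and |ZK| = 63.0 together: it lies at the intersection of circle(U, 42.9) and circle(K, 63.0). With |UK| = 77.1, the foot of the radical line on UK is 24.8 from U and the perpendicular offset is √(42.9² − 24.8²) = 35.0. Taking the left-of-UK solution: Z = (19.9, 46.0).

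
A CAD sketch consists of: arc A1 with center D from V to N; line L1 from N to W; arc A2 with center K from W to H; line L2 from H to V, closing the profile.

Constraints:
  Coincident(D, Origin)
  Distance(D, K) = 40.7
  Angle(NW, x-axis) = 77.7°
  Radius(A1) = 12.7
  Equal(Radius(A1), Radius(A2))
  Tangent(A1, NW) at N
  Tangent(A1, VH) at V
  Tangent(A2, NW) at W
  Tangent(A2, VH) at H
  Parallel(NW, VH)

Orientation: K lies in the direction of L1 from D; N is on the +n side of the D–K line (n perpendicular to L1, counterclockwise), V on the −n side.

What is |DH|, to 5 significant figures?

42.635

The slot axis is L1's direction at 77.7°, so u = (cos 77.7°, sin 77.7°) = (0.21303, 0.97705) and n = (−sin 77.7°, cos 77.7°) = (-0.97705, 0.21303). D is at the origin and K lies 40.7 along u from D, so K = 40.7·u = (8.6703, 39.766). Tangency of A1 to both parallel lines with radius 12.7 puts N and V at D ± 12.7·n: N = (-12.408, 2.7055), V = (12.408, -2.7055). Equal radii place W and H the same way about K: W = K + 12.7·n = (-3.7381, 42.471), H = K − 12.7·n = (21.079, 37.060). Then |DH| = |H − D| = 42.635.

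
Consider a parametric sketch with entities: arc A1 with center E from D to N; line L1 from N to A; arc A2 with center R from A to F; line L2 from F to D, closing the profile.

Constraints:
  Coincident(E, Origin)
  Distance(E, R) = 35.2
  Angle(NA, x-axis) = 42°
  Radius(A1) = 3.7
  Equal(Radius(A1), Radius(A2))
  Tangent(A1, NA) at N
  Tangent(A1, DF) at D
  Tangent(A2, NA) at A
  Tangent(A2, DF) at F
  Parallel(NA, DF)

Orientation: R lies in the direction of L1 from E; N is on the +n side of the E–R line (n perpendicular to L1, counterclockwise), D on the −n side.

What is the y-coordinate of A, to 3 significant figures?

26.3

The slot axis is L1's direction at 42.0°, so u = (cos 42.0°, sin 42.0°) = (0.743, 0.669) and n = (−sin 42.0°, cos 42.0°) = (-0.669, 0.743). E is at the origin and R lies 35.2 along u from E, so R = 35.2·u = (26.2, 23.6). Tangency of A1 to both parallel lines with radius 3.7 puts N and D at E ± 3.7·n: N = (-2.48, 2.75), D = (2.48, -2.75). Equal radii place A and F the same way about R: A = R + 3.7·n = (23.7, 26.3), F = R − 3.7·n = (28.6, 20.8). So A.y = 26.3.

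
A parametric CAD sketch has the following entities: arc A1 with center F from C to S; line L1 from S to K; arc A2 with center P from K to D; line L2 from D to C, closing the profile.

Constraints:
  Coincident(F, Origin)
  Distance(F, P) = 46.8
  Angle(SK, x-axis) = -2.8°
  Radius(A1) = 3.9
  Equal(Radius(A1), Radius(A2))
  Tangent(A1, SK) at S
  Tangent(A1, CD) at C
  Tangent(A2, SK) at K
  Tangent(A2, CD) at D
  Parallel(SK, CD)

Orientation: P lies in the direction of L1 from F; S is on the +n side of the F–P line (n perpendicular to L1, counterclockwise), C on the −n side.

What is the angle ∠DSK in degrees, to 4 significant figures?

9.462°

Tangency of A1 to both parallel lines with radius 3.9 puts S and C at F ± 3.9·n: S = (0.1905, 3.895), C = (-0.1905, -3.895). Equal radii place K and D the same way about P: K = P + 3.9·n = (46.93, 1.609), D = P − 3.9·n = (46.55, -6.182). Then cos ∠DSK = SD·SK / (|SD||SK|), giving 9.462°.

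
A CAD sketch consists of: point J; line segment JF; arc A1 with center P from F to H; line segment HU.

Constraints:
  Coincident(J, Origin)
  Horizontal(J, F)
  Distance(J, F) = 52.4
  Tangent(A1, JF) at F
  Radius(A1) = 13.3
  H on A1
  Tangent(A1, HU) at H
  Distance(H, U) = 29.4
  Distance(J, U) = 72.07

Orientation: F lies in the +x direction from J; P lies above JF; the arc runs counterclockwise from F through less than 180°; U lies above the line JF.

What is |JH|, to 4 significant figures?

67.34

Checks: J.y = 0.00, F.y = 0.00 ✓; |PH| = 13.30 ✓; ∠(PH, HU) = 90.00° ✓; |HU| = 29.40 ✓; |JU| = 72.07 ✓.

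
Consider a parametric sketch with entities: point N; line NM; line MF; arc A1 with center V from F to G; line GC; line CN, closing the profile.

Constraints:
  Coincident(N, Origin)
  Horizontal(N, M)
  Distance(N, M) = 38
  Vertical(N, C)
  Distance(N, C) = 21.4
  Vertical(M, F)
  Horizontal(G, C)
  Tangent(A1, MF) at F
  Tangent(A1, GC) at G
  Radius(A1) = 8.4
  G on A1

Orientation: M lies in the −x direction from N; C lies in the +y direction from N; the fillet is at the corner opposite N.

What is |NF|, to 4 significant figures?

40.16

The virtual corner opposite N is at (-38.00, 21.40). The tangent condition forces VF to be normal to MF and tangency of A1 to GC means the radius VG is perpendicular to GC, with radius 8.4, so the center V sits 8.4 in from both sides at V = (-29.60, 13.00). That places the tangent points at F = (-38.00, 13.00) on MF and G = (-29.60, 21.40) on GC. Then |NF| = |F − N| = 40.16.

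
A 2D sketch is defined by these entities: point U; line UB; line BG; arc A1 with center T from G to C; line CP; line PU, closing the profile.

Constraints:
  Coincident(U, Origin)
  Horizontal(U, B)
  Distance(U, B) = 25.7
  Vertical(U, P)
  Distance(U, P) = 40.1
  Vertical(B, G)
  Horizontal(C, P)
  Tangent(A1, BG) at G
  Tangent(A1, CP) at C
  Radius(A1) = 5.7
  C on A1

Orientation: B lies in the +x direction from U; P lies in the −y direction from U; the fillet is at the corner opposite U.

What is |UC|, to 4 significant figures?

44.81

U is at the origin; UB is horizontal with |UB| = 25.7 and B on the +x side, so B = (25.70, 0.000). U and P share the same x with |UP| = 40.1 and P on the −y side, so P = (0.000, -40.10). The virtual corner opposite U is at (25.70, -40.10). A1 meets BG tangentially, so TG is at right angles to BG and since A1 is tangent to CP there, TC ⟂ CP, with radius 5.7, so the center T sits 5.7 in from both sides at T = (20.00, -34.40). That places the tangent points at G = (25.70, -34.40) on BG and C = (20.00, -40.10) on CP. Then |UC| = |C − U| = 44.81.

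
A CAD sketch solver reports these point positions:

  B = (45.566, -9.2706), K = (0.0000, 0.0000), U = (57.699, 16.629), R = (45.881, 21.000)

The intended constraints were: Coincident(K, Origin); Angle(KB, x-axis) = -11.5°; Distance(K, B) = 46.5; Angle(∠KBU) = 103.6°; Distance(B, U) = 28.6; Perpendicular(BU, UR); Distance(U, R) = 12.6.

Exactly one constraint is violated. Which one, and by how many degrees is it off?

Perpendicular(BU, UR) — off by 4.80°.

K = (0.00, 0.00) ✓; KB at -11.50° ✓; |KB| = 46.50 ✓; ∠KBU = 103.6° ✓; |BU| = 28.60 ✓; ∠(BU, UR) = 94.80° ✗; |UR| = 12.60 ✓.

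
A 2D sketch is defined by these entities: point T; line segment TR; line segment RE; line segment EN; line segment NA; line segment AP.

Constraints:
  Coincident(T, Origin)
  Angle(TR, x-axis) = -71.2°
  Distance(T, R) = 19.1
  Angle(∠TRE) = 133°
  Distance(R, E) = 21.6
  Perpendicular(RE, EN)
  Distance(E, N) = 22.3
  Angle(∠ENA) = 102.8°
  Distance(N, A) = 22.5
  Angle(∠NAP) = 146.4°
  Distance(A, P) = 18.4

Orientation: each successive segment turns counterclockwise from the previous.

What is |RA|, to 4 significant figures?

27.29

T is at the origin; TR runs at -71.2° with length 19.1, so R = (6.155, -18.08). ∠TRE = 133.0° gives RE at -24.20° from the x-axis; with |RE| = 21.6, E = (25.86, -26.94). RE ⟂ EN, so EN runs at 65.80°; with |EN| = 22.3, N = (35.00, -6.595). ∠ENA = 102.8° gives NA at 143.0° from the x-axis; with |NA| = 22.5, A = (17.03, 6.946). Then |RA| = |A − R| = 27.29.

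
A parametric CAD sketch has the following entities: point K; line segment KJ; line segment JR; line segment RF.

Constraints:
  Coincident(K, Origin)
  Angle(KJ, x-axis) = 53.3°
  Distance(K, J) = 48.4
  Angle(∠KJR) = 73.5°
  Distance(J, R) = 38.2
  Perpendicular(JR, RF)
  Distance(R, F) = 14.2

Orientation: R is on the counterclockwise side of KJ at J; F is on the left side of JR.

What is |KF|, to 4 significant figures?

40.44

∠KJR = 73.5°, so JR runs at 53.3° + (180° − 73.5°) = 159.8° from the x-axis; with |JR| = 38.2, R = J + 38.2·(cos 159.8°, sin 159.8°) = (-6.925, 52.00). The perpendicularity gives RF at right angles to JR; with |RF| = 14.2 on the left of JR, F = R + 14.2·(-0.3453, -0.9385) = (-11.83, 38.67). Then |KF| = |F − K| = 40.44.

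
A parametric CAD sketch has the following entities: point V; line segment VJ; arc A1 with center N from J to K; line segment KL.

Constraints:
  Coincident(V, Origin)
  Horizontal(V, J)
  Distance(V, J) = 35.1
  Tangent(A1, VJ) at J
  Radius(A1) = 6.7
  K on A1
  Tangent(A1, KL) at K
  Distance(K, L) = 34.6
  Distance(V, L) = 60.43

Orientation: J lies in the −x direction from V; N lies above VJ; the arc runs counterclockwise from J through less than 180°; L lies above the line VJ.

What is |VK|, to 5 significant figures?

30.706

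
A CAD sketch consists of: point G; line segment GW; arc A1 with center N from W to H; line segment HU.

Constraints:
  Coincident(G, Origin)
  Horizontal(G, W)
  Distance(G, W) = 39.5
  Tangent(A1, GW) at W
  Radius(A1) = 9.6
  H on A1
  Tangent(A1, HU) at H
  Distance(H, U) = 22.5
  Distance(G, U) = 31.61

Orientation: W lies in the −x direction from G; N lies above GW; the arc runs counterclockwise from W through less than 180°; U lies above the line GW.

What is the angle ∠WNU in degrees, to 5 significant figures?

127.34°

Checks: G.y = 0.00, W.y = 0.00 ✓; |NH| = 9.600 ✓; ∠(NH, HU) = 90.00° ✓; |HU| = 22.50 ✓; |GU| = 31.61 ✓.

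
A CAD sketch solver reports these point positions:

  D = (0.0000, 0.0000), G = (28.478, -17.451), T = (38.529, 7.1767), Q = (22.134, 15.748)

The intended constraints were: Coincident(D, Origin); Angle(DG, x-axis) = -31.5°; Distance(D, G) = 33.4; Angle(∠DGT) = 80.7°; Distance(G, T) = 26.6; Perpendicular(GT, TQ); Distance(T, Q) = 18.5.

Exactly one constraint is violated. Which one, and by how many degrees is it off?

Perpendicular(GT, TQ) — off by 5.40°.

D = (0.00, 0.00) ✓; DG at -31.50° ✓; |DG| = 33.40 ✓; ∠DGT = 80.70° ✓; |GT| = 26.60 ✓; ∠(GT, TQ) = 84.60° ✗; |TQ| = 18.50 ✓.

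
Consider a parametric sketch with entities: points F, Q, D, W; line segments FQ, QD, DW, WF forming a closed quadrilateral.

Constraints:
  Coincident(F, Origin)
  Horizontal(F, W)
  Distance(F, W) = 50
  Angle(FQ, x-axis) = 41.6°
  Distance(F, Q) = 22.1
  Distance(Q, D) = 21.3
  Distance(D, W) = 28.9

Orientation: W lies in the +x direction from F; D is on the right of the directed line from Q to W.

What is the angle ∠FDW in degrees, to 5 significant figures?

152.66°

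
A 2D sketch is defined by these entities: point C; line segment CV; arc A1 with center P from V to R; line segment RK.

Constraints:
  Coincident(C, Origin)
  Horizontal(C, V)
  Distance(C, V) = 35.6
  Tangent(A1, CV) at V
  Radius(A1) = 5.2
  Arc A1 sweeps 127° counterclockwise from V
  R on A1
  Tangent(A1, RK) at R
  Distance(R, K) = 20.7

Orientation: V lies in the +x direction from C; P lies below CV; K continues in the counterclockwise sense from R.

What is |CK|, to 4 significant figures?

50.45

C is at the origin; C and V share the same y with |CV| = 35.6 and V on the +x side, so V = (35.60, 0.000). Since A1 is tangent to CV there, PV ⟂ CV, so P = V + (0, -5.2) = (35.60, -5.200). On A1, V sits at bearing 90° from P; a 127° counterclockwise sweep puts R at bearing 217°, so R = P + 5.2·(cos 217°, sin 217°) = (31.45, -8.329). Tangency of A1 to RK means the radius PR is perpendicular to RK, so RK runs along (−sin 217°, cos 217°); with |RK| = 20.7, K = (43.90, -24.86). Then |CK| = |K − C| = 50.45.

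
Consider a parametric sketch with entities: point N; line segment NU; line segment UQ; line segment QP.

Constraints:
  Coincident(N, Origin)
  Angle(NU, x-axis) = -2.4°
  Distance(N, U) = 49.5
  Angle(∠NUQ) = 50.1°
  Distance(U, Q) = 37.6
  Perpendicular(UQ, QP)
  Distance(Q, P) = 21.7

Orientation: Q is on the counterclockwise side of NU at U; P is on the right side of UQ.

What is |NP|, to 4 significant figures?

59.96

N is at the origin; NU runs at -2.4° with length 49.5, so U = 49.5·(cos -2.4°, sin -2.4°) = (49.46, -2.073). ∠NUQ = 50.1°, so UQ runs at -2.4° + (180° − 50.1°) = 127.5° from the x-axis; with |UQ| = 37.6, Q = U + 37.6·(cos 127.5°, sin 127.5°) = (26.57, 27.76). UQ ⟂ QP; with |QP| = 21.7 on the right of UQ, P = Q + 21.7·(0.7934, 0.6088) = (43.78, 40.97). Then |NP| = |P − N| = 59.96.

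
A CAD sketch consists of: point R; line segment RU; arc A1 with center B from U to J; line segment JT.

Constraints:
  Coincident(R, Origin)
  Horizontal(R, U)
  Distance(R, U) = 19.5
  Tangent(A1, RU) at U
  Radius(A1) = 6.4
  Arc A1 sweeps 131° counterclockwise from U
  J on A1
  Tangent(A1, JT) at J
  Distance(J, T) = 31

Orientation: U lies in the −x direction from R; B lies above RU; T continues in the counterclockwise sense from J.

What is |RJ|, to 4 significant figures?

18.10

R is at the origin; RU is horizontal with |RU| = 19.5 and U on the −x side, so U = (-19.50, 0.000). Since A1 is tangent to RU there, BU ⟂ RU, so B = U + (0, 6.4) = (-19.50, 6.400). On A1, U sits at bearing -90° from B; a 131° counterclockwise sweep puts J at bearing 41°, so J = B + 6.4·(cos 41°, sin 41°) = (-14.67, 10.60). Then |RJ| = |J − R| = 18.10.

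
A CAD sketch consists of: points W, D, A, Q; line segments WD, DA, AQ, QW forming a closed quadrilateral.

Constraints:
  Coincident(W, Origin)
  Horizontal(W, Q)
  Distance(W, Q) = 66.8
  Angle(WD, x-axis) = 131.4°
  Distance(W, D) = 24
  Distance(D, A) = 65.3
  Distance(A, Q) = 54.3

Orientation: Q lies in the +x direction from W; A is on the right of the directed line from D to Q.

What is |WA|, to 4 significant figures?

41.38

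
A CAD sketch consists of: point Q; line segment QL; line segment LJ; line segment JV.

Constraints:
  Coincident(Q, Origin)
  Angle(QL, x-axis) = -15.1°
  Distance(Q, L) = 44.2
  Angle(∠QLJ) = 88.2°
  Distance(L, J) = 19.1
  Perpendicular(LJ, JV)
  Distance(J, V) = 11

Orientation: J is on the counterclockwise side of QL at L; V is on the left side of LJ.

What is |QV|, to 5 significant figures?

37.610

∠QLJ = 88.2°, so LJ runs at -15.1° + (180° − 88.2°) = 76.700° from the x-axis; with |LJ| = 19.1, J = L + 19.1·(cos 76.700°, sin 76.700°) = (47.068, 7.0734). The perpendicularity gives JV at right angles to LJ; with |JV| = 11.0 on the left of LJ, V = J + 11.0·(-0.97318, 0.23005) = (36.363, 9.6040). Then |QV| = |V − Q| = 37.610.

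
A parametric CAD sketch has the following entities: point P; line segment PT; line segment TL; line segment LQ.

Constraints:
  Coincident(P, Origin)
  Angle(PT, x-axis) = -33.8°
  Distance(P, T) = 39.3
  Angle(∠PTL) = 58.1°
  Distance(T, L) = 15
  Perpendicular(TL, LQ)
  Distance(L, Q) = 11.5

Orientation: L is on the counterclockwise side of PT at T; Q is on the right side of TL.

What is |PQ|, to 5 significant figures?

45.234

P is at the origin; PT runs at -33.8° with length 39.3, so T = 39.3·(cos -33.8°, sin -33.8°) = (32.658, -21.862). ∠PTL = 58.1°, so TL runs at -33.8° + (180° − 58.1°) = 88.100° from the x-axis; with |TL| = 15.0, L = T + 15.0·(cos 88.100°, sin 88.100°) = (33.155, -6.8707). The perpendicularity gives LQ at right angles to TL; with |LQ| = 11.5 on the right of TL, Q = L + 11.5·(0.99945, -0.033155) = (44.649, -7.2519). Then |PQ| = |Q − P| = 45.234.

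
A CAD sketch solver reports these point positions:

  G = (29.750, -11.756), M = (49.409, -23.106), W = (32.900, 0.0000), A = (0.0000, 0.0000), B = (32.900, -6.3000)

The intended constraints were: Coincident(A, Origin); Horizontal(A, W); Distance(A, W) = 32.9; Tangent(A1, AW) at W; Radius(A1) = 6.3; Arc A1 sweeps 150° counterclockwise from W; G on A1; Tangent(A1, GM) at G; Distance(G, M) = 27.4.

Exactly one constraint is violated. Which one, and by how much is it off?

Distance(G, M) = 27.4 — off by 4.70.

A = (0.00, 0.00) ✓; A.y = 0.00, W.y = 0.00 ✓; |AW| = 32.90 ✓; ∠(BW, WA) = 90.00° ✓; |BW| = 6.300 ✓; bearing(B→G) − bearing(B→W) = 150.0° ✓; |BG| = 6.300 ✓; ∠(BG, GM) = 90.00° ✓; |GM| = 22.70 ✗.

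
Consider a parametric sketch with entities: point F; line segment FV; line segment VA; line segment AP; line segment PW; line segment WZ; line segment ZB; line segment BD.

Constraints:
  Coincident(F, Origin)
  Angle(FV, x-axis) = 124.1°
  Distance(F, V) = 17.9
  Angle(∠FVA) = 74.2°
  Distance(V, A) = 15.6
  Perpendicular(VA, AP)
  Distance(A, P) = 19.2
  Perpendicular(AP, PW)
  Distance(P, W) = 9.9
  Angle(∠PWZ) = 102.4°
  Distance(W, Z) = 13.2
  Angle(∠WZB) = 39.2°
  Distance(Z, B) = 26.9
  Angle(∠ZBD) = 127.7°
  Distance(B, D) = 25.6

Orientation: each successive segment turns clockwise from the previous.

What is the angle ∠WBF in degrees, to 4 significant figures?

5.081°

F is at the origin; FV runs at 124.1° with length 17.9, so V = (-10.04, 14.82). ∠FVA = 74.2° gives VA at 18.30° from the x-axis; with |VA| = 15.6, A = (4.776, 19.72). VA is perpendicular to AP, so AP runs at -71.70°; with |AP| = 19.2, P = (10.80, 1.492). AP is perpendicular to PW, so PW runs at -161.7°; with |PW| = 9.9, W = (1.405, -1.617). ∠PWZ = 102.4° gives WZ at 120.7° from the x-axis; with |WZ| = 13.2, Z = (-5.334, 9.733). ∠WZB = 39.2° gives ZB at -20.10° from the x-axis; with |ZB| = 26.9, B = (19.93, 0.4887). Then cos ∠WBF = BW·BF / (|BW||BF|), giving 5.081°.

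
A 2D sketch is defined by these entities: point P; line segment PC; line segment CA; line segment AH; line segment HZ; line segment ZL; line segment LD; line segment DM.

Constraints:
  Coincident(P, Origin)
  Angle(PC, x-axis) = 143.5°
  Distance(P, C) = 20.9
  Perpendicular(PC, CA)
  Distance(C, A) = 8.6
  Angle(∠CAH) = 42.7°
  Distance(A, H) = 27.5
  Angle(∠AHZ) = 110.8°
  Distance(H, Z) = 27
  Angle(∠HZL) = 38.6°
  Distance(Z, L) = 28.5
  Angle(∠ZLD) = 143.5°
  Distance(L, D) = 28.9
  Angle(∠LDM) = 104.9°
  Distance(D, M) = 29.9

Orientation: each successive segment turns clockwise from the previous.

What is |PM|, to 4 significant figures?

25.08

P is at the origin; PC runs at 143.5° with length 20.9, so C = (-16.80, 12.43). PC is perpendicular to CA, so CA runs at 53.50°; with |CA| = 8.6, A = (-11.69, 19.34). ∠CAH = 42.7° gives AH at -83.80° from the x-axis; with |AH| = 27.5, H = (-8.715, -7.994). ∠AHZ = 110.8° gives HZ at -153.0° from the x-axis; with |HZ| = 27.0, Z = (-32.77, -20.25). ∠HZL = 38.6° gives ZL at 65.60° from the x-axis; with |ZL| = 28.5, L = (-21.00, 5.703). ∠ZLD = 143.5° gives LD at 29.10° from the x-axis; with |LD| = 28.9, D = (4.253, 19.76). ∠LDM = 104.9° gives DM at -46.00° from the x-axis; with |DM| = 29.9, M = (25.02, -1.751). Then |PM| = |M − P| = 25.08.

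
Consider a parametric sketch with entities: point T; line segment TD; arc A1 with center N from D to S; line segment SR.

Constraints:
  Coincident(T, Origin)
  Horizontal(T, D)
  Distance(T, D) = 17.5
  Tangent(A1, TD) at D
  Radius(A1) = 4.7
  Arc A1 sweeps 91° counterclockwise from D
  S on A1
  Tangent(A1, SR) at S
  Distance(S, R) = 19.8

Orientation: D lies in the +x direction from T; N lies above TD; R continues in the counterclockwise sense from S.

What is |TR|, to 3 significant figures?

32.9

T is at the origin; TD is horizontal with |TD| = 17.5 and D on the +x side, so D = (17.5, 0.00). Since A1 is tangent to TD there, ND ⟂ TD, so N = D + (0, 4.7) = (17.5, 4.70). On A1, D sits at bearing -90° from N; a 91° counterclockwise sweep puts S at bearing 1°, so S = N + 4.7·(cos 1°, sin 1°) = (22.2, 4.78). A1 meets SR tangentially, so NS is at right angles to SR, so SR runs along (−sin 1°, cos 1°); with |SR| = 19.8, R = (21.9, 24.6). Then |TR| = |R − T| = 32.9.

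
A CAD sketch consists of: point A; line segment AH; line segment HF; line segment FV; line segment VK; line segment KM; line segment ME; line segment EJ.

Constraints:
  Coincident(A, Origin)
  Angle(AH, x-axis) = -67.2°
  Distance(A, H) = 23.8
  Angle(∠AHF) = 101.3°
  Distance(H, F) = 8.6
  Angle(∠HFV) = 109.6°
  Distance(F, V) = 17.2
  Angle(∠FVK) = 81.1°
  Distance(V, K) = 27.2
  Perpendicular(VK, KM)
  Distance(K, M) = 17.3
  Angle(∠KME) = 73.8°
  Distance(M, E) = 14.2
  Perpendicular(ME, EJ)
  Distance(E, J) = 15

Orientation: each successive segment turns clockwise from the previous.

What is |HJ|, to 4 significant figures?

20.75

∠KME = 73.8° gives ME at -151.4° from the x-axis; with |ME| = 14.2, E = (7.263, -16.49). ME ⟂ EJ, so EJ runs at 118.6°; with |EJ| = 15.0, J = (0.08235, -3.316). Then |HJ| = |J − H| = 20.75.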